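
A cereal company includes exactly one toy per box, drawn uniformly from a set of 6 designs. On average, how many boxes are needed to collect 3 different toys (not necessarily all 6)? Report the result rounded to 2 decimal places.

With k distinct toys already seen, the next new one arrives after an expected 6/(6-k) boxes.
Sum over k = 0,...,2: E = 6/6 + 6/5 + 6/4 = 3.700.

3.70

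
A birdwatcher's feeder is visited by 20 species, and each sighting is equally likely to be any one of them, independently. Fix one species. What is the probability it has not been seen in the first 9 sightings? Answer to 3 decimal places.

On each sighting the fixed species fails to appear with probability 19/20.
P(still missing after 9) = (19/20)^9 = 0.6302.

0.630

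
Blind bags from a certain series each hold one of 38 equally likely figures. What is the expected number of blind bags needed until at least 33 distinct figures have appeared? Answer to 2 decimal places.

73.89

Going from k to k+1 distinct takes a geometric number of blind bags with mean 38/(38-k).
Sum over k = 0,...,32: E = 38/38 + 38/37 + 38/36 + ... + 38/7 + 38/6 = 73.894.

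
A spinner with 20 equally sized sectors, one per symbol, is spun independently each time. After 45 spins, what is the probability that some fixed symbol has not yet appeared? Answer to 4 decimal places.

On each spin the fixed symbol fails to appear with probability 19/20.
P(still missing after 45) = (19/20)^45 = 0.09944.

0.0994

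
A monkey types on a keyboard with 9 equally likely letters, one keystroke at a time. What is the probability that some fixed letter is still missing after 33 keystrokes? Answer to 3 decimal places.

Each keystroke misses the fixed letter with probability (9-1)/9 = 8/9, independently.
P(still missing after 33) = (8/9)^33 = 0.0205.

0.021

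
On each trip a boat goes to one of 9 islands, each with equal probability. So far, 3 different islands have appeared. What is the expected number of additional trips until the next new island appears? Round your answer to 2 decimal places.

1.50

The number of trips until the next new island is geometric with success probability 6/9, so its mean is 9/6.
E = 9/6 = 1.500.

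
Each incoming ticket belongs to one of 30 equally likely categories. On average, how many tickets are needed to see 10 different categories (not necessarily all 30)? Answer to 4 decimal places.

11.9174

With k distinct categories already seen, the next new one arrives after an expected 30/(30-k) tickets.
Sum over k = 0,...,9: E = 30/30 + 30/29 + 30/28 + ... + 30/22 + 30/21 = 11.91742.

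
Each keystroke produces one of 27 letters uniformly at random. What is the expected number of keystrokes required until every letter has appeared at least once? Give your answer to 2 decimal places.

105.07

The wait to go from k to k+1 distinct letters is geometric with mean 27/(27-k).
E[T] = 27/27 + 27/26 + 27/25 + ... + 27/2 + 27/1 = 27·H_{27}.
H_{27} = 3.891, so E[T] = 105.069.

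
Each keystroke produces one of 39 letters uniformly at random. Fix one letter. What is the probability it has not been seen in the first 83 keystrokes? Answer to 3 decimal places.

0.116

Each keystroke misses the fixed letter with probability (39-1)/39 = 38/39, independently.
P(still missing after 83) = (38/39)^83 = 0.1158.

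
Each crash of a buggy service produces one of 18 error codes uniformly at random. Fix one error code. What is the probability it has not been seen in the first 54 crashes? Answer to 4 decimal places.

Each crash misses the fixed error code with probability (18-1)/18 = 17/18, independently.
P(still missing after 54) = (17/18)^54 = 0.04566.

0.0457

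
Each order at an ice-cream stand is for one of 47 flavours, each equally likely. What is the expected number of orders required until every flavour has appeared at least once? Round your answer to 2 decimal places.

Split into phases: going from k distinct to k+1 distinct takes on average 47/(47-k) orders.
E[T] = 47/47 + 47/46 + 47/45 + ... + 47/2 + 47/1 = 47·H_{47}.
H_{47} = 4.438, so E[T] = 208.584.

208.58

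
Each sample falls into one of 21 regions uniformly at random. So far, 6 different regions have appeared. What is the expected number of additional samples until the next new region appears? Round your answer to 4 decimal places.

1.4000

The number of samples until the next new region is geometric with success probability 15/21, so its mean is 21/15.
E = 21/15 = 1.40000.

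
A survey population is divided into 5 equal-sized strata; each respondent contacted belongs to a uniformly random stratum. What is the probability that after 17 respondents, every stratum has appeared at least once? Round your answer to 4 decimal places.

Let A_i be the event that stratum i is missing after 17 respondents. By inclusion–exclusion on the A_i,
P(all seen) = Σ_{j=0}^{5} (-1)^j C(5,j)((5-j)/5)^17
= 1.00000 - 0.11259 + 0.00169 - 0.00000 + 0.00000 - 0.00000
= 0.88910.

0.8891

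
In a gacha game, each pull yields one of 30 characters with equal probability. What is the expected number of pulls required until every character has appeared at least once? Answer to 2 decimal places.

119.85

The wait to go from k to k+1 distinct characters is geometric with mean 30/(30-k).
E[T] = 30/30 + 30/29 + 30/28 + ... + 30/2 + 30/1 = 30·H_{30}.
H_{30} = 3.995, so E[T] = 119.850.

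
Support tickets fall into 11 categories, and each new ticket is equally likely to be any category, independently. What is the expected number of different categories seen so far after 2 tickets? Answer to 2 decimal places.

For each category, P(seen in 2 tickets) = 1 - (10/11)^2 = 0.174.
By linearity of expectation, E[distinct seen] = 11·(1 - (10/11)^2) = 1.909.

1.91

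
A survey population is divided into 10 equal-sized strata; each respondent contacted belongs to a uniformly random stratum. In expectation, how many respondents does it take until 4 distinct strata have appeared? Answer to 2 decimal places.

Going from k to k+1 distinct takes a geometric number of respondents with mean 10/(10-k).
Sum over k = 0,...,3: E = 10/10 + 10/9 + 10/8 + 10/7 = 4.790.

4.79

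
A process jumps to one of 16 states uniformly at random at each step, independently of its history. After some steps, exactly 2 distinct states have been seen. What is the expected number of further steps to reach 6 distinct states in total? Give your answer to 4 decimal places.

5.1615

With k distinct states already seen, the next new one takes an expected 16/(16-k) steps.
Sum over k = 2,...,5: E = 16/14 + 16/13 + 16/12 + 16/11 = 5.16151.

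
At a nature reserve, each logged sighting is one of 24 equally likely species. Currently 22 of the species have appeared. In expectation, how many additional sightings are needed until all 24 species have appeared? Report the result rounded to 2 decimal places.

The wait to go from k to k+1 distinct species is geometric with mean 24/(24-k).
Sum over k = 22,...,23: E = 24/2 + 24/1 = 36.000.

36.00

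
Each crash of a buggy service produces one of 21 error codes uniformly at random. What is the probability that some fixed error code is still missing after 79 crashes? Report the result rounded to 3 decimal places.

On each crash the fixed error code fails to appear with probability 20/21.
P(still missing after 79) = (20/21)^79 = 0.0212.

0.021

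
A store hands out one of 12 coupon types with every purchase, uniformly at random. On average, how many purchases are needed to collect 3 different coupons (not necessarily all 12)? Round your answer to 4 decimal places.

Going from k to k+1 distinct takes a geometric number of purchases with mean 12/(12-k).
Sum over k = 0,...,2: E = 12/12 + 12/11 + 12/10 = 3.29091.

3.2909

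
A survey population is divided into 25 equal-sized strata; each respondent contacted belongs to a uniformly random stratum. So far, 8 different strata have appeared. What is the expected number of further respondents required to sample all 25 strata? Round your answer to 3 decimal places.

The wait to go from k to k+1 distinct strata is geometric with mean 25/(25-k).
Sum over k = 8,...,24: E = 25/17 + 25/16 + 25/15 + ... + 25/2 + 25/1 = 85.9888.

85.989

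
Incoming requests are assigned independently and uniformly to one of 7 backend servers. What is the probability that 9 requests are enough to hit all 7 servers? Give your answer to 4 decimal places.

By inclusion–exclusion over which servers are missing,
P(all seen) = Σ_{j=0}^{7} (-1)^j C(7,j)((7-j)/7)^9
= 1.00000 - 1.74814 + 1.01641 - 0.22737 + 0.01707 - 0.00027 + 0.00000 - 0.00000
= 0.05770.

0.0577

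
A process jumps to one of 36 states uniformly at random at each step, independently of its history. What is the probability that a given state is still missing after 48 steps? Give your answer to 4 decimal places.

0.2587

Each step misses the fixed state with probability (36-1)/36 = 35/36, independently.
P(still missing after 48) = (35/36)^48 = 0.25867.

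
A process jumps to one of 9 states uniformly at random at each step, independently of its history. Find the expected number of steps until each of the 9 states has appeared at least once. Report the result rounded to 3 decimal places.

25.461

Split into phases: going from k distinct to k+1 distinct takes on average 9/(9-k) steps.
E[T] = 9/9 + 9/8 + 9/7 + ... + 9/2 + 9/1 = 9·H_{9}.
H_{9} = 2.8290, so E[T] = 25.4607.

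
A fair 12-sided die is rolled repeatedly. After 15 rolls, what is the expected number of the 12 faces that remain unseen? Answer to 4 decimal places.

3.2535

For each face, P(unseen after 15) = (11/12)^15 = 0.27113.
By linearity of expectation, E[unseen] = 12·(11/12)^15 = 3.25352.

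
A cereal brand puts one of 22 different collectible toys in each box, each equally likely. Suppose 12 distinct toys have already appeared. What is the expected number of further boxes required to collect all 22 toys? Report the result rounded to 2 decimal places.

64.44

From k distinct to k+1 distinct takes on average 22/(22-k) boxes.
Sum over k = 12,...,21: E = 22/10 + 22/9 + 22/8 + ... + 22/2 + 22/1 = 64.437.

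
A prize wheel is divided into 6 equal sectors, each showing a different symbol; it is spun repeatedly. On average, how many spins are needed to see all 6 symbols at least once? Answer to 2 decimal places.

14.70

The wait to go from k to k+1 distinct symbols is geometric with mean 6/(6-k).
E[T] = 6/6 + 6/5 + 6/4 + 6/3 + 6/2 + 6/1 = 6·H_{6}.
H_{6} = 2.450, so E[T] = 14.700.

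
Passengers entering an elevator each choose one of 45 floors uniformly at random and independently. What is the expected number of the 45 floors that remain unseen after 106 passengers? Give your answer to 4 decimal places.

For each floor, P(unseen after 106) = (44/45)^106 = 0.09235.
By linearity of expectation, E[unseen] = 45·(44/45)^106 = 4.15594.

4.1559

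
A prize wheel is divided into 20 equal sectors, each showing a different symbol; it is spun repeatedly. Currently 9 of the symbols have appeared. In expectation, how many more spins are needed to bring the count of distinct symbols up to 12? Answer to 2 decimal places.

6.04

From k distinct to k+1 distinct takes on average 20/(20-k) spins.
Sum over k = 9,...,11: E = 20/11 + 20/10 + 20/9 = 6.040.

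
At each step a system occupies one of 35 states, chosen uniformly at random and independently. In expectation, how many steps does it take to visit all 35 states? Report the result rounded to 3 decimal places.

Split into phases: going from k distinct to k+1 distinct takes on average 35/(35-k) steps.
E[T] = 35/35 + 35/34 + 35/33 + ... + 35/2 + 35/1 = 35·H_{35}.
H_{35} = 4.1468, so E[T] = 145.1373.

145.137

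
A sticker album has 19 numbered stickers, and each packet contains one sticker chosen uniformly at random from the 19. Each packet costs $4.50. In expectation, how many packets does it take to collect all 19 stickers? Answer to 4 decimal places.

The wait to go from k to k+1 distinct stickers is geometric with mean 19/(19-k).
E[T] = 19/19 + 19/18 + 19/17 + ... + 19/2 + 19/1 = 19·H_{19}.
H_{19} = 3.54774, so E[T] = 67.40705.

67.4071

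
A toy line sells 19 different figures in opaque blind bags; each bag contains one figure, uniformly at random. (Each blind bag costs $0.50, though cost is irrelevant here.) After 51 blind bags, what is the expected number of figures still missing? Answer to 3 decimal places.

1.206

For each figure, P(unseen after 51) = (18/19)^51 = 0.0635.
By linearity of expectation, E[unseen] = 19·(18/19)^51 = 1.2056.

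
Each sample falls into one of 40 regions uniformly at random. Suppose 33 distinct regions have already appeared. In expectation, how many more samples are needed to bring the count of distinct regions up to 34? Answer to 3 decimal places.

5.714

The wait to go from k to k+1 distinct regions is geometric with mean 40/(40-k).
Only the k = 33 term is needed: E = 40/7 = 5.7143.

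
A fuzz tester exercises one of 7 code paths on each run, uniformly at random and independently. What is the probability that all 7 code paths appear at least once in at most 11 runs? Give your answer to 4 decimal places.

By inclusion–exclusion over which code paths are missing,
P(all seen) = Σ_{j=0}^{7} (-1)^j C(7,j)((7-j)/7)^11
= 1.00000 - 1.28435 + 0.51857 - 0.07424 + 0.00314 - 0.00002 + 0.00000 - 0.00000
= 0.16310.

0.1631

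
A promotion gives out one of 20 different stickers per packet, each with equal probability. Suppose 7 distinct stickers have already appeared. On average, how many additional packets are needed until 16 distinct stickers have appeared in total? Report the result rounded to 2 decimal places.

21.94

From k distinct to k+1 distinct takes on average 20/(20-k) packets.
Sum over k = 7,...,15: E = 20/13 + 20/12 + 20/11 + ... + 20/6 + 20/5 = 21.936.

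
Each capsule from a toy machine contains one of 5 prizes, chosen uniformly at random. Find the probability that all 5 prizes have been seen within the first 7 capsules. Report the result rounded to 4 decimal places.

0.2150

Let A_i be the event that prize i is missing after 7 capsules. By inclusion–exclusion on the A_i,
P(all seen) = Σ_{j=0}^{5} (-1)^j C(5,j)((5-j)/5)^7
= 1.00000 - 1.04858 + 0.27994 - 0.01638 + 0.00006 - 0.00000
= 0.21504.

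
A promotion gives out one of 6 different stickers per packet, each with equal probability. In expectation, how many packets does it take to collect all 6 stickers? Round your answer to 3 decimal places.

14.700

The wait to go from k to k+1 distinct stickers is geometric with mean 6/(6-k).
E[T] = 6/6 + 6/5 + 6/4 + 6/3 + 6/2 + 6/1 = 6·H_{6}.
H_{6} = 2.4500, so E[T] = 14.7000.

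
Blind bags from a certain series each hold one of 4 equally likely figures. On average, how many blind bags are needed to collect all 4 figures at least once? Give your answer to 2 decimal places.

8.33

The wait to go from k to k+1 distinct figures is geometric with mean 4/(4-k).
E[T] = 4/4 + 4/3 + 4/2 + 4/1 = 4·H_{4}.
H_{4} = 2.083, so E[T] = 8.333.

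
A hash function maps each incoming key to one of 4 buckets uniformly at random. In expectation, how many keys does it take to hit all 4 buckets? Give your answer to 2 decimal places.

8.33

Split into phases: going from k distinct to k+1 distinct takes on average 4/(4-k) keys.
E[T] = 4/4 + 4/3 + 4/2 + 4/1 = 4·H_{4}.
H_{4} = 2.083, so E[T] = 8.333.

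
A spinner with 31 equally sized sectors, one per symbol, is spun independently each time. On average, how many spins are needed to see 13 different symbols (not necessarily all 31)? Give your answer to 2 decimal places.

Going from k to k+1 distinct takes a geometric number of spins with mean 31/(31-k).
Sum over k = 0,...,12: E = 31/31 + 31/30 + 31/29 + ... + 31/20 + 31/19 = 16.496.

16.50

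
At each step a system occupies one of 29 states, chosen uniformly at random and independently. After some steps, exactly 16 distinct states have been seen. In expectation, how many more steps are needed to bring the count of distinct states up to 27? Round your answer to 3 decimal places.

The wait to go from k to k+1 distinct states is geometric with mean 29/(29-k).
Sum over k = 16,...,26: E = 29/13 + 29/12 + 29/11 + ... + 29/4 + 29/3 = 48.7239.

48.724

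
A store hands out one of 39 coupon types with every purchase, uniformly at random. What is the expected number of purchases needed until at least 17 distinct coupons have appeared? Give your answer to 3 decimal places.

21.946

Going from k to k+1 distinct takes a geometric number of purchases with mean 39/(39-k).
Sum over k = 0,...,16: E = 39/39 + 39/38 + 39/37 + ... + 39/24 + 39/23 = 21.9465.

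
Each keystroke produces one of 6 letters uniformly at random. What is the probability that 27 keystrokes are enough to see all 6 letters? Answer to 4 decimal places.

0.9566

Let A_i be the event that letter i is missing after 27 keystrokes. By inclusion–exclusion on the A_i,
P(all seen) = Σ_{j=0}^{6} (-1)^j C(6,j)((6-j)/6)^27
= 1.00000 - 0.04368 + 0.00026 - 0.00000 + 0.00000 - 0.00000 + 0.00000
= 0.95659.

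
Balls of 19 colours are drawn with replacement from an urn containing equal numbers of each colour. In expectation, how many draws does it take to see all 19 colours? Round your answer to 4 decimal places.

67.4071

The wait to go from k to k+1 distinct colours is geometric with mean 19/(19-k).
E[T] = 19/19 + 19/18 + 19/17 + ... + 19/2 + 19/1 = 19·H_{19}.
H_{19} = 3.54774, so E[T] = 67.40705.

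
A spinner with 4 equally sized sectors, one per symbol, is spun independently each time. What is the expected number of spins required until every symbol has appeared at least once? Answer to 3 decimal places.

8.333

The wait to go from k to k+1 distinct symbols is geometric with mean 4/(4-k).
E[T] = 4/4 + 4/3 + 4/2 + 4/1 = 4·H_{4}.
H_{4} = 2.0833, so E[T] = 8.3333.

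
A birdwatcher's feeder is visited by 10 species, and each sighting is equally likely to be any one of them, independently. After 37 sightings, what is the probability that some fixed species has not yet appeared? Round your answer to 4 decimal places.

0.0203

On each sighting the fixed species fails to appear with probability 9/10.
P(still missing after 37) = (9/10)^37 = 0.02028.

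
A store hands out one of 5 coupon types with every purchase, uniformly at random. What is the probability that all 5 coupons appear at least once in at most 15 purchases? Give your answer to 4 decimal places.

By inclusion–exclusion over which coupons are missing,
P(all seen) = Σ_{j=0}^{5} (-1)^j C(5,j)((5-j)/5)^15
= 1.00000 - 0.17592 + 0.00470 - 0.00001 + 0.00000 - 0.00000
= 0.82877.

0.8288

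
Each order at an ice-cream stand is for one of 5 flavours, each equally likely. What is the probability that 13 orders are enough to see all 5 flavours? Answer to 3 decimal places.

0.738

By inclusion–exclusion over which flavours are missing,
P(all seen) = Σ_{j=0}^{5} (-1)^j C(5,j)((5-j)/5)^13
= 1.0000 - 0.2749 + 0.0131 - 0.0001 + 0.0000 - 0.0000
= 0.7381.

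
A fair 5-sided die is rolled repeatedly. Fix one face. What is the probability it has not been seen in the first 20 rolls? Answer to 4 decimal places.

0.0115

Each roll misses the fixed face with probability (5-1)/5 = 4/5, independently.
P(still missing after 20) = (4/5)^20 = 0.01153.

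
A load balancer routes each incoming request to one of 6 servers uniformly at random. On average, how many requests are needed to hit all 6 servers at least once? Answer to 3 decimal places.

14.700

Split into phases: going from k distinct to k+1 distinct takes on average 6/(6-k) requests.
E[T] = 6/6 + 6/5 + 6/4 + 6/3 + 6/2 + 6/1 = 6·H_{6}.
H_{6} = 2.4500, so E[T] = 14.7000.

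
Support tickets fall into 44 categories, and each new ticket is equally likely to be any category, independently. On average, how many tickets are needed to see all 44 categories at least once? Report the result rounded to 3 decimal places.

192.400

Split into phases: going from k distinct to k+1 distinct takes on average 44/(44-k) tickets.
E[T] = 44/44 + 44/43 + 44/42 + ... + 44/2 + 44/1 = 44·H_{44}.
H_{44} = 4.3727, so E[T] = 192.3999.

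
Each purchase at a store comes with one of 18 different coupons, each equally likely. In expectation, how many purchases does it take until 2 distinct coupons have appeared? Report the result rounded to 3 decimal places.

2.059

With k distinct coupons already seen, the next new one arrives after an expected 18/(18-k) purchases.
Sum over k = 0,...,1: E = 18/18 + 18/17 = 2.0588.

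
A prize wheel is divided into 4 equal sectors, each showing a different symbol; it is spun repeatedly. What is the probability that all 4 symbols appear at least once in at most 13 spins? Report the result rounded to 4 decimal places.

0.9057

Let A_i be the event that symbol i is missing after 13 spins. By inclusion–exclusion on the A_i,
P(all seen) = Σ_{j=0}^{4} (-1)^j C(4,j)((4-j)/4)^13
= 1.00000 - 0.09503 + 0.00073 - 0.00000 + 0.00000
= 0.90570.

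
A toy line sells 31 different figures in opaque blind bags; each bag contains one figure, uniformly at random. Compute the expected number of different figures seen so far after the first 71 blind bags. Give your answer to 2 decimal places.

27.98

For each figure, P(seen in 71 blind bags) = 1 - (30/31)^71 = 0.903.
By linearity of expectation, E[distinct seen] = 31·(1 - (30/31)^71) = 27.978.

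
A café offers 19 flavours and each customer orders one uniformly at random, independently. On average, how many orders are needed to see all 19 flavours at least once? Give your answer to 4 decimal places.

Split into phases: going from k distinct to k+1 distinct takes on average 19/(19-k) orders.
E[T] = 19/19 + 19/18 + 19/17 + ... + 19/2 + 19/1 = 19·H_{19}.
H_{19} = 3.54774, so E[T] = 67.40705.

67.4071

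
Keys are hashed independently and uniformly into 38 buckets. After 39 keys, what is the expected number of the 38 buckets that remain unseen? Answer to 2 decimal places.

For each bucket, P(unseen after 39) = (37/38)^39 = 0.353.
By linearity of expectation, E[unseen] = 38·(37/38)^39 = 13.430.

13.43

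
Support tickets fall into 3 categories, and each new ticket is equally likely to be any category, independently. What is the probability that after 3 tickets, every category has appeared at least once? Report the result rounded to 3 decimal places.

0.222

Let A_i be the event that category i is missing after 3 tickets. By inclusion–exclusion on the A_i,
P(all seen) = Σ_{j=0}^{3} (-1)^j C(3,j)((3-j)/3)^3
= 1.0000 - 0.8889 + 0.1111 - 0.0000
= 0.2222.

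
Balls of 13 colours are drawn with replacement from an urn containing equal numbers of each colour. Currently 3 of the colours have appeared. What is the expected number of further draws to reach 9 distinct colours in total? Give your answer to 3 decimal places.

From k distinct to k+1 distinct takes on average 13/(13-k) draws.
Sum over k = 3,...,8: E = 13/10 + 13/9 + 13/8 + 13/7 + 13/6 + 13/5 = 10.9933.

10.993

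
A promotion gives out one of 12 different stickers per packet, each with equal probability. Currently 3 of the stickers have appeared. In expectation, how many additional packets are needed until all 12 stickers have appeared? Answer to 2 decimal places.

With k distinct stickers already seen, the next new one takes an expected 12/(12-k) packets.
Sum over k = 3,...,11: E = 12/9 + 12/8 + 12/7 + ... + 12/2 + 12/1 = 33.948.

33.95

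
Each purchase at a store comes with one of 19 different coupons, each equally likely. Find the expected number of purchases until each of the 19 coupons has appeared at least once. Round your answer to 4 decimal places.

67.4071

Split into phases: going from k distinct to k+1 distinct takes on average 19/(19-k) purchases.
E[T] = 19/19 + 19/18 + 19/17 + ... + 19/2 + 19/1 = 19·H_{19}.
H_{19} = 3.54774, so E[T] = 67.40705.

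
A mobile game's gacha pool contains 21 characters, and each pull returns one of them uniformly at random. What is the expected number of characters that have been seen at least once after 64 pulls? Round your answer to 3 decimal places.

For each character, P(seen in 64 pulls) = 1 - (20/21)^64 = 0.9560.
By linearity of expectation, E[distinct seen] = 21·(1 - (20/21)^64) = 20.0751.

20.075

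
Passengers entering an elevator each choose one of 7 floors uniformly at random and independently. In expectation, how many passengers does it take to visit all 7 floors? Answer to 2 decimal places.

After k distinct floors have appeared, the next passenger gives a new one with probability (7-k)/7, so the expected wait for the (k+1)-th is 7/(7-k).
E[T] = 7/7 + 7/6 + 7/5 + ... + 7/2 + 7/1 = 7·H_{7}.
H_{7} = 2.593, so E[T] = 18.150.

18.15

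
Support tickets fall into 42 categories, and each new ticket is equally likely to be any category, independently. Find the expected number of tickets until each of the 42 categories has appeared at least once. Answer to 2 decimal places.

181.72

The wait to go from k to k+1 distinct categories is geometric with mean 42/(42-k).
E[T] = 42/42 + 42/41 + 42/40 + ... + 42/2 + 42/1 = 42·H_{42}.
H_{42} = 4.327, so E[T] = 181.723.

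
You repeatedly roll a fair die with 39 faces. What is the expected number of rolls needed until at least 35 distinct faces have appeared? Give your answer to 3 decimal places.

84.638

With k distinct faces already seen, the next new one arrives after an expected 39/(39-k) rolls.
Sum over k = 0,...,34: E = 39/39 + 39/38 + 39/37 + ... + 39/6 + 39/5 = 84.6382.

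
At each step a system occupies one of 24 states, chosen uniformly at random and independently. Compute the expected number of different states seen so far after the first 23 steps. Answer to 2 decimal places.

For each state, P(seen in 23 steps) = 1 - (23/24)^23 = 0.624.
By linearity of expectation, E[distinct seen] = 24·(1 - (23/24)^23) = 14.982.

14.98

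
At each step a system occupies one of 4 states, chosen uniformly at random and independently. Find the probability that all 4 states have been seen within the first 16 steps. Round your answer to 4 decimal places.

0.9600

By inclusion–exclusion over which states are missing,
P(all seen) = Σ_{j=0}^{4} (-1)^j C(4,j)((4-j)/4)^16
= 1.00000 - 0.04009 + 0.00009 - 0.00000 + 0.00000
= 0.96000.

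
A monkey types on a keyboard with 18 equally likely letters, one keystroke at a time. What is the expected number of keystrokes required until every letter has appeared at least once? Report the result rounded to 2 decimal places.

After k distinct letters have appeared, the next keystroke gives a new one with probability (18-k)/18, so the expected wait for the (k+1)-th is 18/(18-k).
E[T] = 18/18 + 18/17 + 18/16 + ... + 18/2 + 18/1 = 18·H_{18}.
H_{18} = 3.495, so E[T] = 62.912.

62.91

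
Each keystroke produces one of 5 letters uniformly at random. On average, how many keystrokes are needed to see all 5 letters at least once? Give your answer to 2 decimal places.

After k distinct letters have appeared, the next keystroke gives a new one with probability (5-k)/5, so the expected wait for the (k+1)-th is 5/(5-k).
E[T] = 5/5 + 5/4 + 5/3 + 5/2 + 5/1 = 5·H_{5}.
H_{5} = 2.283, so E[T] = 11.417.

11.42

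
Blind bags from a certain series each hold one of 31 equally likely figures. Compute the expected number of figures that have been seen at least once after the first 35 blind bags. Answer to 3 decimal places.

21.161

For each figure, P(seen in 35 blind bags) = 1 - (30/31)^35 = 0.6826.
By linearity of expectation, E[distinct seen] = 31·(1 - (30/31)^35) = 21.1611.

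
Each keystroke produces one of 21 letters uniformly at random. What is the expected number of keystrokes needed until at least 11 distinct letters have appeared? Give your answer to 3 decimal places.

15.044

With k distinct letters already seen, the next new one arrives after an expected 21/(21-k) keystrokes.
Sum over k = 0,...,10: E = 21/21 + 21/20 + 21/19 + ... + 21/12 + 21/11 = 15.0442.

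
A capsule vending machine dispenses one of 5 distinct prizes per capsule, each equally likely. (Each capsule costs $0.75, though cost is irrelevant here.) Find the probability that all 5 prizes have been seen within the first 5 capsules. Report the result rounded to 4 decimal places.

0.0384

Let A_i be the event that prize i is missing after 5 capsules. By inclusion–exclusion on the A_i,
P(all seen) = Σ_{j=0}^{5} (-1)^j C(5,j)((5-j)/5)^5
= 1.00000 - 1.63840 + 0.77760 - 0.10240 + 0.00160 - 0.00000
= 0.03840.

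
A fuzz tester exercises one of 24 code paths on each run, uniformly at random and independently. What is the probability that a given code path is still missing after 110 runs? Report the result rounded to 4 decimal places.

Each run misses the fixed code path with probability (24-1)/24 = 23/24, independently.
P(still missing after 110) = (23/24)^110 = 0.00926.

0.0093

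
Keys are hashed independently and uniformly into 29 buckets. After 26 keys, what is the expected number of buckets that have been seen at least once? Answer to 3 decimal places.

For each bucket, P(seen in 26 keys) = 1 - (28/29)^26 = 0.5984.
By linearity of expectation, E[distinct seen] = 29·(1 - (28/29)^26) = 17.3545.

17.354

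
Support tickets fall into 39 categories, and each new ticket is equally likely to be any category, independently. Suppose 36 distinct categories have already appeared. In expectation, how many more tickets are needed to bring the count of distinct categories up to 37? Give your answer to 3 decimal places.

From k distinct to k+1 distinct takes on average 39/(39-k) tickets.
Only the k = 36 term is needed: E = 39/3 = 13.0000.

13.000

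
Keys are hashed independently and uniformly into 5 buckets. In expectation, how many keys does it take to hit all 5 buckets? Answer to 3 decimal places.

11.417

The wait to go from k to k+1 distinct buckets is geometric with mean 5/(5-k).
E[T] = 5/5 + 5/4 + 5/3 + 5/2 + 5/1 = 5·H_{5}.
H_{5} = 2.2833, so E[T] = 11.4167.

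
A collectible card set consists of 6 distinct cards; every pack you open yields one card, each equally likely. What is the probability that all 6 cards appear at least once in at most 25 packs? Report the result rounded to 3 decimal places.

By inclusion–exclusion over which cards are missing,
P(all seen) = Σ_{j=0}^{6} (-1)^j C(6,j)((6-j)/6)^25
= 1.0000 - 0.0629 + 0.0006 - 0.0000 + 0.0000 - 0.0000 + 0.0000
= 0.9377.

0.938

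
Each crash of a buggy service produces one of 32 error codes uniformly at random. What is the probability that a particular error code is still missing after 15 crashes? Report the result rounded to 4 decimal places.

Each crash misses the fixed error code with probability (32-1)/32 = 31/32, independently.
P(still missing after 15) = (31/32)^15 = 0.62112.

0.6211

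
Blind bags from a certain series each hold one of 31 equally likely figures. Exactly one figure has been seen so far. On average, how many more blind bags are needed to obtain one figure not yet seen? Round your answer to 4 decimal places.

Each blind bag yields a new figure with probability (31-1)/31 = 30/31, so the wait is geometric with mean 31/30.
E = 31/30 = 1.03333.

1.0333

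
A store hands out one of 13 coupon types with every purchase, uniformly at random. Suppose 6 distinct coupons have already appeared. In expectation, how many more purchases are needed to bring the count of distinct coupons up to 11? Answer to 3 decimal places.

14.207

From k distinct to k+1 distinct takes on average 13/(13-k) purchases.
Sum over k = 6,...,10: E = 13/7 + 13/6 + 13/5 + 13/4 + 13/3 = 14.2071.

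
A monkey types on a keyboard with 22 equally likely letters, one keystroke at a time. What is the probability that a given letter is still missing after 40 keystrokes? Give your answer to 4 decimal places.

0.1555

Each keystroke misses the fixed letter with probability (22-1)/22 = 21/22, independently.
P(still missing after 40) = (21/22)^40 = 0.15555.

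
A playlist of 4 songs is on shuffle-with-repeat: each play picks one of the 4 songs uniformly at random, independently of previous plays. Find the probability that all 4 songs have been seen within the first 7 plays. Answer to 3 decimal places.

0.513

Let A_i be the event that song i is missing after 7 plays. By inclusion–exclusion on the A_i,
P(all seen) = Σ_{j=0}^{4} (-1)^j C(4,j)((4-j)/4)^7
= 1.0000 - 0.5339 + 0.0469 - 0.0002 + 0.0000
= 0.5127.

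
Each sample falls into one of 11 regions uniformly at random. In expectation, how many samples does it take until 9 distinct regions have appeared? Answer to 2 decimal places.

With k distinct regions already seen, the next new one arrives after an expected 11/(11-k) samples.
Sum over k = 0,...,8: E = 11/11 + 11/10 + 11/9 + ... + 11/4 + 11/3 = 16.719.

16.72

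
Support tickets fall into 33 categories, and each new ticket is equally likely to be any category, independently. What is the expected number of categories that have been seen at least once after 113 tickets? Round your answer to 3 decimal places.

31.981

For each category, P(seen in 113 tickets) = 1 - (32/33)^113 = 0.9691.
By linearity of expectation, E[distinct seen] = 33·(1 - (32/33)^113) = 31.9805.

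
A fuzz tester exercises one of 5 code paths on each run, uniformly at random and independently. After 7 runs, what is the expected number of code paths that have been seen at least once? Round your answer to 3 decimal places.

3.951

For each code path, P(seen in 7 runs) = 1 - (4/5)^7 = 0.7903.
By linearity of expectation, E[distinct seen] = 5·(1 - (4/5)^7) = 3.9514.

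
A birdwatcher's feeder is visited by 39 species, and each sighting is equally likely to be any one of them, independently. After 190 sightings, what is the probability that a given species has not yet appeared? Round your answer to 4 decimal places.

Each sighting misses the fixed species with probability (39-1)/39 = 38/39, independently.
P(still missing after 190) = (38/39)^190 = 0.00719.

0.0072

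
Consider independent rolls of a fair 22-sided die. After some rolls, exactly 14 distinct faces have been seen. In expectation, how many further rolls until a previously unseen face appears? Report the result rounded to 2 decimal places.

The number of rolls until the next new face is geometric with success probability 8/22, so its mean is 22/8.
E = 22/8 = 2.750.

2.75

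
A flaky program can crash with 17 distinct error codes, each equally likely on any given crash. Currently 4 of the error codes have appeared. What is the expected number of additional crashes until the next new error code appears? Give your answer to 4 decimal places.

1.3077

The number of crashes until the next new error code is geometric with success probability 13/17, so its mean is 17/13.
E = 17/13 = 1.30769.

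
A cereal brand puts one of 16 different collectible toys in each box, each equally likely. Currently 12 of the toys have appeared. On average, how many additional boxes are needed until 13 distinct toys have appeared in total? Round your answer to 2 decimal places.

4.00

With k distinct toys already seen, the next new one takes an expected 16/(16-k) boxes.
Only the k = 12 term is needed: E = 16/4 = 4.000.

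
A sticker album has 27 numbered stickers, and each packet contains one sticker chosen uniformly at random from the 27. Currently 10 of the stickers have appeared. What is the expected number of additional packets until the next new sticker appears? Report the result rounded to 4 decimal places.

Each packet yields a new sticker with probability (27-10)/27 = 17/27, so the wait is geometric with mean 27/17.
E = 27/17 = 1.58824.

1.5882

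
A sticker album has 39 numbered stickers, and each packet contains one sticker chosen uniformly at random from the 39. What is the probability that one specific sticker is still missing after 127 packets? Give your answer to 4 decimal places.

0.0369

Each packet misses the fixed sticker with probability (39-1)/39 = 38/39, independently.
P(still missing after 127) = (38/39)^127 = 0.03692.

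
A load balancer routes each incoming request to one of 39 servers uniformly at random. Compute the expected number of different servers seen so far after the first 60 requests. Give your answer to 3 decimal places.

For each server, P(seen in 60 requests) = 1 - (38/39)^60 = 0.7896.
By linearity of expectation, E[distinct seen] = 39·(1 - (38/39)^60) = 30.7926.

30.793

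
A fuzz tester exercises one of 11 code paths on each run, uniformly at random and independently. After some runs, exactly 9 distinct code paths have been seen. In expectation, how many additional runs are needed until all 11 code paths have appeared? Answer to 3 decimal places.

16.500

The wait to go from k to k+1 distinct code paths is geometric with mean 11/(11-k).
Sum over k = 9,...,10: E = 11/2 + 11/1 = 16.5000.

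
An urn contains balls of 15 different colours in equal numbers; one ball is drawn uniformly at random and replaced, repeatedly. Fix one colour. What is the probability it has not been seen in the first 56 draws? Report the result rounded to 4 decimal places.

Each draw misses the fixed colour with probability (15-1)/15 = 14/15, independently.
P(still missing after 56) = (14/15)^56 = 0.02099.

0.0210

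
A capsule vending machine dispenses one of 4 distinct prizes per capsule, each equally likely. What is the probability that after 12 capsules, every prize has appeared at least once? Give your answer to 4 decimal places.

Let A_i be the event that prize i is missing after 12 capsules. By inclusion–exclusion on the A_i,
P(all seen) = Σ_{j=0}^{4} (-1)^j C(4,j)((4-j)/4)^12
= 1.00000 - 0.12671 + 0.00146 - 0.00000 + 0.00000
= 0.87476.

0.8748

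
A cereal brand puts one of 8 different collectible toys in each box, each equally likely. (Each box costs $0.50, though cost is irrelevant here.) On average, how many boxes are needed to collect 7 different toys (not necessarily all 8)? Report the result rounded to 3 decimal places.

13.743

Going from k to k+1 distinct takes a geometric number of boxes with mean 8/(8-k).
Sum over k = 0,...,6: E = 8/8 + 8/7 + 8/6 + ... + 8/3 + 8/2 = 13.7429.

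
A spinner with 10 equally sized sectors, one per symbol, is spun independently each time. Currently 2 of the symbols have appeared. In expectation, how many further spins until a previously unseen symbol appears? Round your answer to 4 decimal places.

1.2500

The number of spins until the next new symbol is geometric with success probability 8/10, so its mean is 10/8.
E = 10/8 = 1.25000.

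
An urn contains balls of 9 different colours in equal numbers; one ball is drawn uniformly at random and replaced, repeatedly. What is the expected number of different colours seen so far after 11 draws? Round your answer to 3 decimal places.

6.536

For each colour, P(seen in 11 draws) = 1 - (8/9)^11 = 0.7263.
By linearity of expectation, E[distinct seen] = 9·(1 - (8/9)^11) = 6.5364.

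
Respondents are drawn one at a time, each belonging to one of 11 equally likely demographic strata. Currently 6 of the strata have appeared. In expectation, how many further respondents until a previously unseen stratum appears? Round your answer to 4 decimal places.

Each respondent yields a new stratum with probability (11-6)/11 = 5/11, so the wait is geometric with mean 11/5.
E = 11/5 = 2.20000.

2.2000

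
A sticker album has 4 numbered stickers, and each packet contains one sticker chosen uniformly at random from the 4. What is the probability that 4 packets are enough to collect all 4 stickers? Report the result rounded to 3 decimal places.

Let A_i be the event that sticker i is missing after 4 packets. By inclusion–exclusion on the A_i,
P(all seen) = Σ_{j=0}^{4} (-1)^j C(4,j)((4-j)/4)^4
= 1.0000 - 1.2656 + 0.3750 - 0.0156 + 0.0000
= 0.0938.

0.094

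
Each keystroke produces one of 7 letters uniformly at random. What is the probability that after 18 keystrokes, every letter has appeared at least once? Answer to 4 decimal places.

By inclusion–exclusion over which letters are missing,
P(all seen) = Σ_{j=0}^{7} (-1)^j C(7,j)((7-j)/7)^18
= 1.00000 - 0.43657 + 0.04919 - 0.00148 + 0.00001 - 0.00000 + 0.00000 - 0.00000
= 0.61115.

0.6112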